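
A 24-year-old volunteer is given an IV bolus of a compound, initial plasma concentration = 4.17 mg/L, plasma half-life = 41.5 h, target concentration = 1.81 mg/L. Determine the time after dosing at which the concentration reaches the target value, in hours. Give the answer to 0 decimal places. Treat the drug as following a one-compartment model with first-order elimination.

50 h

k = ln2 / t½ = 0.693147 / 41.5 = 0.01670 h⁻¹
t = ln(C₀ / C) / k = ln(4.170 / 1.81) / 0.01670
  = ln(2.304) / 0.01670 = 0.8346 / 0.01670 = 49.98 h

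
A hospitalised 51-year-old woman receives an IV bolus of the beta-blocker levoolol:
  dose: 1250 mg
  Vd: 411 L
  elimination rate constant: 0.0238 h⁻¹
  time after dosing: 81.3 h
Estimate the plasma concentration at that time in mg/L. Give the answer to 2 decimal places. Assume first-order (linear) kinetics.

C₀ = Dose / Vd = 1250 / 411 = 3.041 mg/L
C = C₀ · e^(−k·t) = 3.041 × e^(−0.02380 × 81.3)
  = 3.041 × 0.1444 = 0.4391 mg/L

0.44 mg/L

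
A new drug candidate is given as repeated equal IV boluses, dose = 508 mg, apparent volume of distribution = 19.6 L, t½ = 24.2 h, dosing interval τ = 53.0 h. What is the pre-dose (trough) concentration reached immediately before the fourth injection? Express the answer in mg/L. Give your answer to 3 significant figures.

C₀ per dose = Dose / Vd = 508 / 19.6 = 25.92 mg/L
k = ln2 / t½ = 0.693147 / 24.2 = 0.02864 h⁻¹
Fraction remaining after one interval: r = e^(−kτ) = e^(−0.02864 × 53.0) = 0.2192
Before dose 4, 3 doses have been given (aged 1τ, 2τ, 3τ).
C_trough = C₀ × (r + r² + … + r^3) = C₀ × r(1−r^3)/(1−r)
        = 25.92 × 0.2192 × (1 − 0.01053) / (1 − 0.2192) = 7.200 mg/L

7.20 mg/L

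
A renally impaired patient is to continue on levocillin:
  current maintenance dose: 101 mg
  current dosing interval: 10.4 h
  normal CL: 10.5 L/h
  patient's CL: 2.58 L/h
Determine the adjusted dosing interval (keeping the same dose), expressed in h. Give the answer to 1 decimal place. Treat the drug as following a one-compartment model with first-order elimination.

To keep the same average steady-state level, dosing rate must scale with clearance.
CL ratio = 2.58 / 10.5 = 0.2457
New interval (same dose) = 10.4 / 0.2457 = 42.33 h

42.3 h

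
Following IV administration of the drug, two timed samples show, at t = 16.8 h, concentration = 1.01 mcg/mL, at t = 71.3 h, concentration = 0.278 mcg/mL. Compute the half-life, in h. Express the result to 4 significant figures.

29.28 h

k = ln(C₁/C₂) / (t₂ − t₁) = ln(1.01/0.278) / (71.3 − 16.8)
  = 1.290 / 54.50 = 0.02367 h⁻¹
t½ = ln2 / k = 0.693147 / 0.02367 = 29.28 h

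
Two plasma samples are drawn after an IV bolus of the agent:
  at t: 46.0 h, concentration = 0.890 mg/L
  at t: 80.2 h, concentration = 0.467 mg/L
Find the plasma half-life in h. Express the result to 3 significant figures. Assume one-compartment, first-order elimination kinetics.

36.8 h

k = ln(C₁/C₂) / (t₂ − t₁) = ln(0.890/0.467) / (80.2 − 46.0)
  = 0.6449 / 34.20 = 0.01886 h⁻¹
t½ = ln2 / k = 0.693147 / 0.01886 = 36.75 h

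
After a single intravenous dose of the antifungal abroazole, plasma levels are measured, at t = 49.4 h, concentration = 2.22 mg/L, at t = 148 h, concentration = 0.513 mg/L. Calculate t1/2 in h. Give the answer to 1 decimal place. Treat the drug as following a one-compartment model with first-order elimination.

k = ln(C₁/C₂) / (t₂ − t₁) = ln(2.22/0.513) / (148 − 49.4)
  = 1.465 / 98.60 = 0.01486 h⁻¹
t½ = ln2 / k = 0.693147 / 0.01486 = 46.65 h

46.7 h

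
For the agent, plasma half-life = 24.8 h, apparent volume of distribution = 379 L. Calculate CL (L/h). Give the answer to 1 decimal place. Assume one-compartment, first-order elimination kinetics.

k = ln2 / t½ = 0.693147 / 24.8 = 0.02795 h⁻¹
CL = k × Vd = 0.02795 × 379 = 10.59 L/h

10.6 L/h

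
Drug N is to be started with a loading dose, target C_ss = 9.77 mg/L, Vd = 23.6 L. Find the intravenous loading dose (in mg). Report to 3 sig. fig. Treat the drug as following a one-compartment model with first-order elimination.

LD = Css × Vd = 9.77 × 23.6 = 230.6 mg

231 mg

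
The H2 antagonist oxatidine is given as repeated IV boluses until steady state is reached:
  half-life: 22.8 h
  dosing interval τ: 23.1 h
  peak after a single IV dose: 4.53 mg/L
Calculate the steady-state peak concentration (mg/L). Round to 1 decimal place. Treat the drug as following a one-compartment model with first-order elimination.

k = ln2 / t½ = 0.693147 / 22.8 = 0.03040 h⁻¹
e^(−kτ) = e^(−0.03040 × 23.1) = 0.4955
Accumulation ratio R = 1 / (1 − e^(−kτ)) = 1 / (1 − 0.4955) = 1.982
Steady-state peak = C₀ × R = 4.53 × 1.982 = 8.978 mg/L

9.0 mg/L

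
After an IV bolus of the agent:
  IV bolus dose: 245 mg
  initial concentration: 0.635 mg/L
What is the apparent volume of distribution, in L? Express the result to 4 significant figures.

Vd = Dose / C₀ = 245.0 / 0.635 = 385.8 L

385.8 L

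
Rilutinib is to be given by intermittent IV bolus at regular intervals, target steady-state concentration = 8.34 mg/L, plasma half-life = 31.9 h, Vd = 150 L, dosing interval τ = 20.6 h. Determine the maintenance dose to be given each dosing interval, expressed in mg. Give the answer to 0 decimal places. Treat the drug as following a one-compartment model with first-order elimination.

k = ln2 / t½ = 0.693147 / 31.9 = 0.02173 h⁻¹
CL = k × Vd = 0.02173 × 150 = 3.260 L/h
At steady state, Dose/τ = Css × CL.
Dose = Css × CL × τ = 8.34 × 3.260 × 20.6 = 560.1 mg

560 mg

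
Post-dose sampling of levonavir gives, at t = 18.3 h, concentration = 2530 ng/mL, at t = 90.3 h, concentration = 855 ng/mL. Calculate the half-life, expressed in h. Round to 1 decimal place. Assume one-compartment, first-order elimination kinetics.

k = ln(C₁/C₂) / (t₂ − t₁) = ln(2530/855) / (90.3 − 18.3)
  = 1.085 / 72.00 = 0.01507 h⁻¹
t½ = ln2 / k = 0.693147 / 0.01507 = 46.00 h

46.0 h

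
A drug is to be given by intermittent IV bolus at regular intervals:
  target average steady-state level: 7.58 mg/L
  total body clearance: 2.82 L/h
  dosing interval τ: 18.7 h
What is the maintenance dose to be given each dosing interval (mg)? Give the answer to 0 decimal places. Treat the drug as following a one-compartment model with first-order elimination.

At steady state, Dose/τ = Css × CL.
Dose = Css × CL × τ = 7.58 × 2.820 × 18.7 = 399.7 mg

400 mg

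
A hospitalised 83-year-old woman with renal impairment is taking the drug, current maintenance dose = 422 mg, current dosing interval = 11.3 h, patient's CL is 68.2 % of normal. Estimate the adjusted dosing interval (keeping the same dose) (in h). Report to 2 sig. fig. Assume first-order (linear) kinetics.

17 h

To keep the same average steady-state level, dosing rate must scale with clearance.
CL ratio = 68.2 / 100 = 0.6820
New interval (same dose) = 11.3 / 0.6820 = 16.57 h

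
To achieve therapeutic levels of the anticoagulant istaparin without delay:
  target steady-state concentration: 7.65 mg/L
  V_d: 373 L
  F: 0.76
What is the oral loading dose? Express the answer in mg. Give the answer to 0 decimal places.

LD = Css × Vd / F = 7.65 × 373 / 0.76 = 3755 mg

3755 mg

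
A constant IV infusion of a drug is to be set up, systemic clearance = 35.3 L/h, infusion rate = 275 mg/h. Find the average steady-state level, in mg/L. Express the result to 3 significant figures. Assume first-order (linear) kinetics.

At steady state Css = R₀ / CL = 275 / 35.30 = 7.790 mg/L

7.79 mg/L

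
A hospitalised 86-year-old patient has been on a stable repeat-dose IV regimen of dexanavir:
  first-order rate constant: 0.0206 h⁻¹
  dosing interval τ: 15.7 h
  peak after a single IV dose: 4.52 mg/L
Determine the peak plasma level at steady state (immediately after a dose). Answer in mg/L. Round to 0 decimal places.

e^(−kτ) = e^(−0.02060 × 15.7) = 0.7237
Accumulation ratio R = 1 / (1 − e^(−kτ)) = 1 / (1 − 0.7237) = 3.619
Steady-state peak = C₀ × R = 4.52 × 3.619 = 16.36 mg/L

16 mg/L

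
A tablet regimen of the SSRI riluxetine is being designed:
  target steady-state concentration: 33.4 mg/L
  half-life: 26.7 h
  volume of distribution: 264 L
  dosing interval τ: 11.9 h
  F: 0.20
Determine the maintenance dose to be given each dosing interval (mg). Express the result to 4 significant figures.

k = ln2 / t½ = 0.693147 / 26.7 = 0.02596 h⁻¹
CL = k × Vd = 0.02596 × 264 = 6.853 L/h
At steady state, F × (Dose/τ) = Css × CL.
Dose = Css × CL × τ / F = 33.4 × 6.853 × 11.9 / 0.20 = 13620 mg

13620 mg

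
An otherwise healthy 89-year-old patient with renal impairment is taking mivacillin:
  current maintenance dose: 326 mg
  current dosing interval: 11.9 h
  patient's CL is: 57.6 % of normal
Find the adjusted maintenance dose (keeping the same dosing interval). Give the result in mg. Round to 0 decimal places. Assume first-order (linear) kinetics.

To keep the same average steady-state level, dosing rate must scale with clearance.
CL ratio = 57.6 / 100 = 0.5760
New dose (same interval) = 326 × 0.5760 = 187.8 mg

188 mg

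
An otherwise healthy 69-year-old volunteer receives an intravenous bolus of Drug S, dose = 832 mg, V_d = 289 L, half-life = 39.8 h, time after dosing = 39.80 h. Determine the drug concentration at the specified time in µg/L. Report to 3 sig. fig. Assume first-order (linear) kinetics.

1440 µg/L

C₀ = Dose / Vd = 832.0 / 289 = 2.879 mg/L
k = ln2 / t½ = 0.693147 / 39.8 = 0.01742 h⁻¹
t / t½ = 39.80 / 39.8 = 1 half-lives
C = C₀ × (1/2)^1 = 2.879 × 0.5000 = 1.440 mg/L
Convert: 1.440 mg/L × 1000 = 1440 µg/L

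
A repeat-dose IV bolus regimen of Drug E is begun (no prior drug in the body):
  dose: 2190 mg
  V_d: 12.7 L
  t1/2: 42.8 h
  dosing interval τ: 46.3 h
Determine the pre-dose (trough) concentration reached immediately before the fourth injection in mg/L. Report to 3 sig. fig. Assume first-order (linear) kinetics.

C₀ per dose = Dose / Vd = 2190 / 12.7 = 172.4 mg/L
k = ln2 / t½ = 0.693147 / 42.8 = 0.01620 h⁻¹
Fraction remaining after one interval: r = e^(−kτ) = e^(−0.01620 × 46.3) = 0.4723
Before dose 4, 3 doses have been given (aged 1τ, 2τ, 3τ).
C_trough = C₀ × (r + r² + … + r^3) = C₀ × r(1−r^3)/(1−r)
        = 172.4 × 0.4723 × (1 − 0.1054) / (1 − 0.4723) = 138.0 mg/L

138 mg/L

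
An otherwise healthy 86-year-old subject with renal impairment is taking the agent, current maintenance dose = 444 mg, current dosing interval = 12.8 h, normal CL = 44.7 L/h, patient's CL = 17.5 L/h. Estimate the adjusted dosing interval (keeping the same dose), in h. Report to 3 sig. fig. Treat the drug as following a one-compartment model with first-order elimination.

To keep the same average steady-state level, dosing rate must scale with clearance.
CL ratio = 17.5 / 44.7 = 0.3915
New interval (same dose) = 12.8 / 0.3915 = 32.69 h

32.7 h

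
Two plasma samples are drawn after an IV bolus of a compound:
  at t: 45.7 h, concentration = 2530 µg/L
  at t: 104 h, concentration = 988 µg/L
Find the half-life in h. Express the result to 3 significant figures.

k = ln(C₁/C₂) / (t₂ − t₁) = ln(2530/988) / (104 − 45.7)
  = 0.9403 / 58.30 = 0.01613 h⁻¹
t½ = ln2 / k = 0.693147 / 0.01613 = 42.97 h

43.0 h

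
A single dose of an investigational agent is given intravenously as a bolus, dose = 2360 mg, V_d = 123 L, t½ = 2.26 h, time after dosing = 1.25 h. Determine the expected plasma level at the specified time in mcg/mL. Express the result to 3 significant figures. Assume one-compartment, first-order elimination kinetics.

C₀ = Dose / Vd = 2360 / 123 = 19.19 mg/L
k = ln2 / t½ = 0.693147 / 2.26 = 0.3067 h⁻¹
C = C₀ · e^(−k·t) = 19.19 × e^(−0.3067 × 1.25)
  = 19.19 × 0.6816 = 13.08 mg/L
(13.08 mg/L = 13.08 mcg/mL)

13.1 mcg/mL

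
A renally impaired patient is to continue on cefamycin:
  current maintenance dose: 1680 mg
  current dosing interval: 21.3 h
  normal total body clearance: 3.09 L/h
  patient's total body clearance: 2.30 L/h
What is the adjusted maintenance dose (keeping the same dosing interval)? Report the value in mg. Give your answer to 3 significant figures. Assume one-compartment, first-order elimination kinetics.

To keep the same average steady-state level, dosing rate must scale with clearance.
CL ratio = 2.30 / 3.09 = 0.7443
New dose (same interval) = 1680 × 0.7443 = 1250 mg

1250 mg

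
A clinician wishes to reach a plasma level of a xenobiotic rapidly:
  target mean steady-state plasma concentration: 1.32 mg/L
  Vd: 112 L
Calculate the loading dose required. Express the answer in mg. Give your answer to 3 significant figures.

LD = Css × Vd = 1.32 × 112 = 147.8 mg

148 mg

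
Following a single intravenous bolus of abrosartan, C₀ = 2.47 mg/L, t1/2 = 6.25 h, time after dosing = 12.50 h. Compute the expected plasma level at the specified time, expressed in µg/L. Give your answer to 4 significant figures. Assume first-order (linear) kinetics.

617.5 µg/L

k = ln2 / t½ = 0.693147 / 6.25 = 0.1109 h⁻¹
t / t½ = 12.50 / 6.25 = 2 half-lives
C = C₀ × (1/2)^2 = 2.470 × 0.2500 = 0.6175 mg/L
Convert: 0.6175 mg/L × 1000 = 617.5 µg/L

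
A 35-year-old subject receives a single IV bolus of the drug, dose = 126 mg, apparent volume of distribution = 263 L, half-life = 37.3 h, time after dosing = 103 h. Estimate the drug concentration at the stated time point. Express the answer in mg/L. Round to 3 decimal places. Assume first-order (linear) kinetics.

0.071 mg/L

C₀ = Dose / Vd = 126.0 / 263 = 0.4791 mg/L
k = ln2 / t½ = 0.693147 / 37.3 = 0.01858 h⁻¹
C = C₀ · e^(−k·t) = 0.4791 × e^(−0.01858 × 103)
  = 0.4791 × 0.1475 = 0.07067 mg/L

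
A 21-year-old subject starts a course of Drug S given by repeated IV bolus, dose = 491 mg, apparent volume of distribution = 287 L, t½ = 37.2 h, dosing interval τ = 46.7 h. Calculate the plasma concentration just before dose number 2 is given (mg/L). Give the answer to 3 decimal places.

0.717 mg/L

C₀ per dose = Dose / Vd = 491 / 287 = 1.711 mg/L
k = ln2 / t½ = 0.693147 / 37.2 = 0.01863 h⁻¹
Fraction remaining after one interval: r = e^(−kτ) = e^(−0.01863 × 46.7) = 0.4189
Before dose 2, 1 dose has been given (aged 1τ).
C_trough = C₀ × r = 1.711 × 0.4189 = 0.7167 mg/L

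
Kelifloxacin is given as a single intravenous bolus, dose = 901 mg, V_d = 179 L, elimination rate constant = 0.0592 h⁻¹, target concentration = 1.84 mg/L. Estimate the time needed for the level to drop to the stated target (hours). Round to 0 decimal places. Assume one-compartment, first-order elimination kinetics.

17 h

C₀ = Dose / Vd = 901.0 / 179 = 5.034 mg/L
t = ln(C₀ / C) / k = ln(5.034 / 1.84) / 0.05920
  = ln(2.736) / 0.05920 = 1.006 / 0.05920 = 16.99 h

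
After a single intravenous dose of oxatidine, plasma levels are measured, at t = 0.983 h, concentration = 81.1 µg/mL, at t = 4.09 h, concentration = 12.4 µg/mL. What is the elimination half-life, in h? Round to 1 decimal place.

1.1 h

k = ln(C₁/C₂) / (t₂ − t₁) = ln(81.1/12.4) / (4.09 − 0.983)
  = 1.878 / 3.107 = 0.6044 h⁻¹
t½ = ln2 / k = 0.693147 / 0.6044 = 1.147 h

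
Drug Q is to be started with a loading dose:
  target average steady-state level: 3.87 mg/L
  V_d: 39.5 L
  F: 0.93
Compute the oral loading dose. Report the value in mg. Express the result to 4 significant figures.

LD = Css × Vd / F = 3.87 × 39.5 / 0.93 = 164.4 mg

164.4 mg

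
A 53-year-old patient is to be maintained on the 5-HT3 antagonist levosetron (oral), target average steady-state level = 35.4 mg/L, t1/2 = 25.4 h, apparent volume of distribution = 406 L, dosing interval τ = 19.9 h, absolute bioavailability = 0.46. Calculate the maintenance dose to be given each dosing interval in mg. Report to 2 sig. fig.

k = ln2 / t½ = 0.693147 / 25.4 = 0.02729 h⁻¹
CL = k × Vd = 0.02729 × 406 = 11.08 L/h
At steady state, F × (Dose/τ) = Css × CL.
Dose = Css × CL × τ / F = 35.4 × 11.08 × 19.9 / 0.46 = 16970 mg

17000 mg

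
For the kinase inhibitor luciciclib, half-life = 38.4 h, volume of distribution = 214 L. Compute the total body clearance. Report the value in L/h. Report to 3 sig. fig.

3.86 L/h

k = ln2 / t½ = 0.693147 / 38.4 = 0.01805 h⁻¹
CL = k × Vd = 0.01805 × 214 = 3.863 L/h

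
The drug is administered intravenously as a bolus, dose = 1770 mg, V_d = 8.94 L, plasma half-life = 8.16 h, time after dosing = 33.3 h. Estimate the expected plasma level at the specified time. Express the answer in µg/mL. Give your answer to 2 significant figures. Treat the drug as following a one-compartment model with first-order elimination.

C₀ = Dose / Vd = 1770 / 8.94 = 198.0 mg/L
k = ln2 / t½ = 0.693147 / 8.16 = 0.08494 h⁻¹
C = C₀ · e^(−k·t) = 198.0 × e^(−0.08494 × 33.3)
  = 198.0 × 0.05910 = 11.70 mg/L
(11.70 mg/L = 11.70 µg/mL)

12 µg/mL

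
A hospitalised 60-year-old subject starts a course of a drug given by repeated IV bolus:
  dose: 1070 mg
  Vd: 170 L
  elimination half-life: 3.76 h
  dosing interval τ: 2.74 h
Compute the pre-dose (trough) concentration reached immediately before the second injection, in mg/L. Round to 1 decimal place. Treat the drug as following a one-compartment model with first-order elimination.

3.8 mg/L

C₀ per dose = Dose / Vd = 1070 / 170 = 6.294 mg/L
k = ln2 / t½ = 0.693147 / 3.76 = 0.1843 h⁻¹
Fraction remaining after one interval: r = e^(−kτ) = e^(−0.1843 × 2.74) = 0.6035
Before dose 2, 1 dose has been given (aged 1τ).
C_trough = C₀ × r = 6.294 × 0.6035 = 3.798 mg/L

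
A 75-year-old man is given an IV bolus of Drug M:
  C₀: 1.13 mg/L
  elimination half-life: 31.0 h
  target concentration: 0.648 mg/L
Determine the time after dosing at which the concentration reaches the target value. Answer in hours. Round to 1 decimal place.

24.9 h

k = ln2 / t½ = 0.693147 / 31.0 = 0.02236 h⁻¹
t = ln(C₀ / C) / k = ln(1.130 / 0.648) / 0.02236
  = ln(1.744) / 0.02236 = 0.5562 / 0.02236 = 24.87 h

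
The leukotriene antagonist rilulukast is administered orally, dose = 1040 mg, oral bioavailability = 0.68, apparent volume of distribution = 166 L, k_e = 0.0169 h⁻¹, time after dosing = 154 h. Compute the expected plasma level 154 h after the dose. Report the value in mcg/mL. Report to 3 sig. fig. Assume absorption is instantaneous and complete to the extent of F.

Amount reaching circulation = F × Dose = 0.68 × 1040 = 707.2 mg
C₀ = F·Dose / Vd = 707.2 / 166 = 4.260 mg/L
C = C₀ · e^(−k·t) = 4.260 × e^(−0.01690 × 154)
  = 4.260 × 0.07408 = 0.3156 mg/L
(0.3156 mg/L = 0.3156 mcg/mL)

0.316 mcg/mL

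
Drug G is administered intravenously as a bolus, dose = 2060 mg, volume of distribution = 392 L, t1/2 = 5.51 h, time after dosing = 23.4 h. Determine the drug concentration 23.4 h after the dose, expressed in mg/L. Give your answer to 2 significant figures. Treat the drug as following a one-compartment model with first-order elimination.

0.28 mg/L

C₀ = Dose / Vd = 2060 / 392 = 5.255 mg/L
k = ln2 / t½ = 0.693147 / 5.51 = 0.1258 h⁻¹
C = C₀ · e^(−k·t) = 5.255 × e^(−0.1258 × 23.4)
  = 5.255 × 0.05267 = 0.2768 mg/L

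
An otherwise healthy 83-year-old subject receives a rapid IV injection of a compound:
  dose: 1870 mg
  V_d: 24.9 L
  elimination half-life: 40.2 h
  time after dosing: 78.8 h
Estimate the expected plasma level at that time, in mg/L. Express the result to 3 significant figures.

C₀ = Dose / Vd = 1870 / 24.9 = 75.10 mg/L
k = ln2 / t½ = 0.693147 / 40.2 = 0.01724 h⁻¹
C = C₀ · e^(−k·t) = 75.10 × e^(−0.01724 × 78.8)
  = 75.10 × 0.2570 = 19.30 mg/L

19.3 mg/L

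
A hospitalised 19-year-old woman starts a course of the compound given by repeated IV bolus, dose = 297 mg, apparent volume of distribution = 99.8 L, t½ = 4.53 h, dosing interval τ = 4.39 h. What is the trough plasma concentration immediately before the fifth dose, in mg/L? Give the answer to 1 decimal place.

C₀ per dose = Dose / Vd = 297 / 99.8 = 2.976 mg/L
k = ln2 / t½ = 0.693147 / 4.53 = 0.1530 h⁻¹
Fraction remaining after one interval: r = e^(−kτ) = e^(−0.1530 × 4.39) = 0.5109
Before dose 5, 4 doses have been given (aged 1τ, 2τ, 3τ, 4τ).
C_trough = C₀ × (r + r² + … + r^4) = C₀ × r(1−r^4)/(1−r)
        = 2.976 × 0.5109 × (1 − 0.06813) / (1 − 0.5109) = 2.897 mg/L

2.9 mg/L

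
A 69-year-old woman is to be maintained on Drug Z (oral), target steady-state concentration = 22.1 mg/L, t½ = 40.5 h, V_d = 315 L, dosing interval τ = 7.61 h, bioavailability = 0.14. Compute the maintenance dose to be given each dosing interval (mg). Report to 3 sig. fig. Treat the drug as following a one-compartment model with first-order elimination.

6480 mg

k = ln2 / t½ = 0.693147 / 40.5 = 0.01711 h⁻¹
CL = k × Vd = 0.01711 × 315 = 5.390 L/h
At steady state, F × (Dose/τ) = Css × CL.
Dose = Css × CL × τ / F = 22.1 × 5.390 × 7.61 / 0.14 = 6475 mg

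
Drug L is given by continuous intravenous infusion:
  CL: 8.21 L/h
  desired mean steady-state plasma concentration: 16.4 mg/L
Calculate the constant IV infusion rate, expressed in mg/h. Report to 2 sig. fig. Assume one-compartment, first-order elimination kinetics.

At steady state, infusion rate R₀ = Css × CL = 16.4 × 8.210 = 134.6 mg/h

130 mg/h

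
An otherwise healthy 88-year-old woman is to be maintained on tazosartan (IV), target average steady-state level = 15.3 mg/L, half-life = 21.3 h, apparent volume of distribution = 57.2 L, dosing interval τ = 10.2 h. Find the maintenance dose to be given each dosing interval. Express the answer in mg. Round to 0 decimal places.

k = ln2 / t½ = 0.693147 / 21.3 = 0.03254 h⁻¹
CL = k × Vd = 0.03254 × 57.2 = 1.861 L/h
At steady state, Dose/τ = Css × CL.
Dose = Css × CL × τ = 15.3 × 1.861 × 10.2 = 290.4 mg

290 mg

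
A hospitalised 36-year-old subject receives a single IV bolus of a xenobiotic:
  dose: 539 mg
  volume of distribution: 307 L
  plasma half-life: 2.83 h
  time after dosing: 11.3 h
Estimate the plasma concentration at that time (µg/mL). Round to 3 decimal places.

0.110 µg/mL

C₀ = Dose / Vd = 539.0 / 307 = 1.756 mg/L
k = ln2 / t½ = 0.693147 / 2.83 = 0.2449 h⁻¹
C = C₀ · e^(−k·t) = 1.756 × e^(−0.2449 × 11.3)
  = 1.756 × 0.06283 = 0.1103 mg/L
(0.1103 mg/L = 0.1103 µg/mL)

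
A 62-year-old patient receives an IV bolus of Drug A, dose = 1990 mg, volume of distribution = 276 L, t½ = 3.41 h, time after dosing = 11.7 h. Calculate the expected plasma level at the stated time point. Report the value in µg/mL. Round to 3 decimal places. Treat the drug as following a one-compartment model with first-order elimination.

0.668 µg/mL

C₀ = Dose / Vd = 1990 / 276 = 7.210 mg/L
k = ln2 / t½ = 0.693147 / 3.41 = 0.2033 h⁻¹
C = C₀ · e^(−k·t) = 7.210 × e^(−0.2033 × 11.7)
  = 7.210 × 0.09268 = 0.6682 mg/L
(0.6682 mg/L = 0.6682 µg/mL)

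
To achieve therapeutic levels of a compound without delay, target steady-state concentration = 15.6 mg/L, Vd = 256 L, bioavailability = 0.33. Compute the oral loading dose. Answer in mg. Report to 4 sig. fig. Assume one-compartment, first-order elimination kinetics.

12100 mg

LD = Css × Vd / F = 15.6 × 256 / 0.33 = 12100 mg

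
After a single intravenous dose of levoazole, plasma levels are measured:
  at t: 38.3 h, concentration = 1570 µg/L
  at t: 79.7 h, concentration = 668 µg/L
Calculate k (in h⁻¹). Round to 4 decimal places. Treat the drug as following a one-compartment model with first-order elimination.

0.0206 h⁻¹

k = ln(C₁/C₂) / (t₂ − t₁) = ln(1570/668) / (79.7 − 38.3)
  = 0.8545 / 41.40 = 0.02064 h⁻¹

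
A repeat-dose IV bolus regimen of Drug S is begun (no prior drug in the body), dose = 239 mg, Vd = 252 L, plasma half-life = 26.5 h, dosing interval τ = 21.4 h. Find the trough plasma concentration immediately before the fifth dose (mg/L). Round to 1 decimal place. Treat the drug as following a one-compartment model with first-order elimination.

C₀ per dose = Dose / Vd = 239 / 252 = 0.9484 mg/L
k = ln2 / t½ = 0.693147 / 26.5 = 0.02616 h⁻¹
Fraction remaining after one interval: r = e^(−kτ) = e^(−0.02616 × 21.4) = 0.5713
Before dose 5, 4 doses have been given (aged 1τ, 2τ, 3τ, 4τ).
C_trough = C₀ × (r + r² + … + r^4) = C₀ × r(1−r^4)/(1−r)
        = 0.9484 × 0.5713 × (1 − 0.1065) / (1 − 0.5713) = 1.129 mg/L

1.1 mg/L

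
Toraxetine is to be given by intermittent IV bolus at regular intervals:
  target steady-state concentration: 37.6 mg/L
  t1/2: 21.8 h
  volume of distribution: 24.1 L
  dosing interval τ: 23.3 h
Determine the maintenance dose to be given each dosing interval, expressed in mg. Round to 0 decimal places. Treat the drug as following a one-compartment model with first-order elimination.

k = ln2 / t½ = 0.693147 / 21.8 = 0.03180 h⁻¹
CL = k × Vd = 0.03180 × 24.1 = 0.7664 L/h
At steady state, Dose/τ = Css × CL.
Dose = Css × CL × τ = 37.6 × 0.7664 × 23.3 = 671.4 mg

671 mg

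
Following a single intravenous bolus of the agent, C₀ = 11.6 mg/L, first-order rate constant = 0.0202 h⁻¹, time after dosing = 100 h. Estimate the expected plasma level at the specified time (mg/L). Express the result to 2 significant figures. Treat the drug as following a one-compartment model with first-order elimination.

C = C₀ · e^(−k·t) = 11.60 × e^(−0.02020 × 100)
  = 11.60 × 0.1327 = 1.539 mg/L

1.5 mg/L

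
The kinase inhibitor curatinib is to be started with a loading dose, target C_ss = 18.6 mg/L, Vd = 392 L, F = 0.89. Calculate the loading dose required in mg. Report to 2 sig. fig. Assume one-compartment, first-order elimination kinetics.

8200 mg

LD = Css × Vd / F = 18.6 × 392 / 0.89 = 8192 mg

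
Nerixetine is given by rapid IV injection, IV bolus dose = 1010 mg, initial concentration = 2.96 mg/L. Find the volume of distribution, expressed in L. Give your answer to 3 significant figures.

Vd = Dose / C₀ = 1010 / 2.96 = 341.2 L

341 L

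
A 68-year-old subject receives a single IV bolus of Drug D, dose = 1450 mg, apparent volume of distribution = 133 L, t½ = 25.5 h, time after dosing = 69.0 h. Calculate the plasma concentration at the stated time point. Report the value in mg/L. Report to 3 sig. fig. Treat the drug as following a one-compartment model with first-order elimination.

1.67 mg/L

C₀ = Dose / Vd = 1450 / 133 = 10.90 mg/L
k = ln2 / t½ = 0.693147 / 25.5 = 0.02718 h⁻¹
C = C₀ · e^(−k·t) = 10.90 × e^(−0.02718 × 69.0)
  = 10.90 × 0.1533 = 1.671 mg/L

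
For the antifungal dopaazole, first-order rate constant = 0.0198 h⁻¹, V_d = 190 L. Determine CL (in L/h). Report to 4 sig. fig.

CL = k × Vd = 0.0198 × 190 = 3.762 L/h

3.762 L/h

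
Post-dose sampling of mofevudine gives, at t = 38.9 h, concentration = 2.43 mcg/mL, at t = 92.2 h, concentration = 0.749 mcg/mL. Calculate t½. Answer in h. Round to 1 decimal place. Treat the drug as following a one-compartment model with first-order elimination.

k = ln(C₁/C₂) / (t₂ − t₁) = ln(2.43/0.749) / (92.2 − 38.9)
  = 1.177 / 53.30 = 0.02208 h⁻¹
t½ = ln2 / k = 0.693147 / 0.02208 = 31.39 h

31.4 h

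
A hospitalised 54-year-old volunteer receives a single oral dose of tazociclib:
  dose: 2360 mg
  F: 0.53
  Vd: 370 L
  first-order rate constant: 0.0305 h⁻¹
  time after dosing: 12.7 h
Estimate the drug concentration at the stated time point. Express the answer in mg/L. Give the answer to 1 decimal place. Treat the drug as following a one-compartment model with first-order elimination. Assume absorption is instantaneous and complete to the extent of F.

2.3 mg/L

Amount reaching circulation = F × Dose = 0.53 × 2360 = 1251 mg
C₀ = F·Dose / Vd = 1251 / 370 = 3.381 mg/L
C = C₀ · e^(−k·t) = 3.381 × e^(−0.03050 × 12.7)
  = 3.381 × 0.6789 = 2.295 mg/L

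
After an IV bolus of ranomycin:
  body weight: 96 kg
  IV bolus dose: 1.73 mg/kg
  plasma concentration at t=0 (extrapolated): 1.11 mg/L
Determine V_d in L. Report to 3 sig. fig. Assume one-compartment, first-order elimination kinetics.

150 L

Dose = 1.73 × 96 = 166.1 mg
Vd = Dose / C₀ = 166.1 / 1.11 = 149.6 L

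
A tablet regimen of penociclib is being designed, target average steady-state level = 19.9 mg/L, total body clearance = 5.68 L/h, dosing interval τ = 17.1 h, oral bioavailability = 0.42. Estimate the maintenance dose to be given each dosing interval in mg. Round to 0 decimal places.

At steady state, F × (Dose/τ) = Css × CL.
Dose = Css × CL × τ / F = 19.9 × 5.680 × 17.1 / 0.42 = 4602 mg

4602 mg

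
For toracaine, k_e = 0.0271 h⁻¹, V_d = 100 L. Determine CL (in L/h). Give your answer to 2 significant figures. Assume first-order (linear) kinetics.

CL = k × Vd = 0.0271 × 100 = 2.710 L/h

2.7 L/h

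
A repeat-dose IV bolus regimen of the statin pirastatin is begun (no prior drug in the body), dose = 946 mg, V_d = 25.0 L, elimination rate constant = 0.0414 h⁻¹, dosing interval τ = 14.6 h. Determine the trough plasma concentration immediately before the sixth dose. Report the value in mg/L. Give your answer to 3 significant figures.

43.4 mg/L

C₀ per dose = Dose / Vd = 946 / 25.0 = 37.84 mg/L
Fraction remaining after one interval: r = e^(−kτ) = e^(−0.04140 × 14.6) = 0.5464
Before dose 6, 5 doses have been given (aged 1τ, 2τ, 3τ, 4τ, 5τ).
C_trough = C₀ × (r + r² + … + r^5) = C₀ × r(1−r^5)/(1−r)
        = 37.84 × 0.5464 × (1 − 0.04870) / (1 − 0.5464) = 43.36 mg/L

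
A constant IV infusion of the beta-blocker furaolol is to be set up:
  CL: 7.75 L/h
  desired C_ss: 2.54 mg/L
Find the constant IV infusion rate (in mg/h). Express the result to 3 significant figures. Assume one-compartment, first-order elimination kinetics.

19.7 mg/h

At steady state, infusion rate R₀ = Css × CL = 2.54 × 7.750 = 19.69 mg/h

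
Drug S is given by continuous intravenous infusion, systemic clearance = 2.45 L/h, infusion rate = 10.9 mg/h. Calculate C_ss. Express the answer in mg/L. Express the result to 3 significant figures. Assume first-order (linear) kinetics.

4.45 mg/L

At steady state Css = R₀ / CL = 10.9 / 2.450 = 4.449 mg/L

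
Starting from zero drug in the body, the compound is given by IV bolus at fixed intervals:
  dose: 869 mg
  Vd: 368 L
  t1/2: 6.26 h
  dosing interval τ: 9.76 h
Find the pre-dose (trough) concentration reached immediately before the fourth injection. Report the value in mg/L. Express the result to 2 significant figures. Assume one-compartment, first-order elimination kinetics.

1.2 mg/L

C₀ per dose = Dose / Vd = 869 / 368 = 2.361 mg/L
k = ln2 / t½ = 0.693147 / 6.26 = 0.1107 h⁻¹
Fraction remaining after one interval: r = e^(−kτ) = e^(−0.1107 × 9.76) = 0.3394
Before dose 4, 3 doses have been given (aged 1τ, 2τ, 3τ).
C_trough = C₀ × (r + r² + … + r^3) = C₀ × r(1−r^3)/(1−r)
        = 2.361 × 0.3394 × (1 − 0.03910) / (1 − 0.3394) = 1.166 mg/L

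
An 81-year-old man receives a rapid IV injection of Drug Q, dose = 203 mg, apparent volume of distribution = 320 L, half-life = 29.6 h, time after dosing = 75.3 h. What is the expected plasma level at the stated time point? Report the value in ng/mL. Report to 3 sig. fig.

109 ng/mL

C₀ = Dose / Vd = 203.0 / 320 = 0.6344 mg/L
k = ln2 / t½ = 0.693147 / 29.6 = 0.02342 h⁻¹
C = C₀ · e^(−k·t) = 0.6344 × e^(−0.02342 × 75.3)
  = 0.6344 × 0.1714 = 0.1087 mg/L
Convert: 0.1087 mg/L × 1000 = 108.7 ng/mL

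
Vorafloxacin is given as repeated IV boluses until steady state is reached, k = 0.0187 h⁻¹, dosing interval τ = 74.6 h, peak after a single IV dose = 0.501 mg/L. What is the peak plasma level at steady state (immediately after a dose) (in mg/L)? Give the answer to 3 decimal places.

e^(−kτ) = e^(−0.01870 × 74.6) = 0.2478
Accumulation ratio R = 1 / (1 − e^(−kτ)) = 1 / (1 − 0.2478) = 1.329
Steady-state peak = C₀ × R = 0.501 × 1.329 = 0.6658 mg/L

0.666 mg/L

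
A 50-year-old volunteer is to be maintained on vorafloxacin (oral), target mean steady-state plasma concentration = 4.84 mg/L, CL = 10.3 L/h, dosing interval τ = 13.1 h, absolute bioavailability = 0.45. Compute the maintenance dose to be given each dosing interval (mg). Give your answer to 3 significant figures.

At steady state, F × (Dose/τ) = Css × CL.
Dose = Css × CL × τ / F = 4.84 × 10.30 × 13.1 / 0.45 = 1451 mg

1450 mg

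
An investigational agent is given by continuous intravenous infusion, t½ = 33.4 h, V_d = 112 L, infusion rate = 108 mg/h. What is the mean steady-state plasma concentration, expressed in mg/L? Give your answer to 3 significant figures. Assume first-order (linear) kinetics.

k = ln2 / t½ = 0.693147 / 33.4 = 0.02075 h⁻¹
CL = k × Vd = 0.02075 × 112 = 2.324 L/h
At steady state Css = R₀ / CL = 108 / 2.324 = 46.47 mg/L

46.5 mg/L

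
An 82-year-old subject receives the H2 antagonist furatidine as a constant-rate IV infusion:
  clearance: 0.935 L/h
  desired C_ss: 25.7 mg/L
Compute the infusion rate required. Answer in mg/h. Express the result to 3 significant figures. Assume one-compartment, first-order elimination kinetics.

24.0 mg/h

At steady state, infusion rate R₀ = Css × CL = 25.7 × 0.9350 = 24.03 mg/h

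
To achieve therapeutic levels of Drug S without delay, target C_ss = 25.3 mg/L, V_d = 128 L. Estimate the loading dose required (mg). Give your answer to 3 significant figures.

LD = Css × Vd = 25.3 × 128 = 3238 mg

3240 mg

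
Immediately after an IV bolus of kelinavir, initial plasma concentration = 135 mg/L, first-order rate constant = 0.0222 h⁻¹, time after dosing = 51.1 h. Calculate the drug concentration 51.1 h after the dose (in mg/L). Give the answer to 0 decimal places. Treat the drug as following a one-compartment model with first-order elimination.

43 mg/L

C = C₀ · e^(−k·t) = 135.0 × e^(−0.02220 × 51.1)
  = 135.0 × 0.3216 = 43.42 mg/L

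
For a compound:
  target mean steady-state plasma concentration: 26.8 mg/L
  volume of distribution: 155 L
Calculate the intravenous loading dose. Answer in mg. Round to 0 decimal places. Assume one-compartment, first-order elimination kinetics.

LD = Css × Vd = 26.8 × 155 = 4154 mg

4154 mg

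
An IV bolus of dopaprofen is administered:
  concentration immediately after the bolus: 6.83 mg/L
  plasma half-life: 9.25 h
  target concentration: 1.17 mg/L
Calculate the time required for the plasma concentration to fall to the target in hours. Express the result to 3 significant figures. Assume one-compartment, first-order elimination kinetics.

k = ln2 / t½ = 0.693147 / 9.25 = 0.07493 h⁻¹
t = ln(C₀ / C) / k = ln(6.830 / 1.17) / 0.07493
  = ln(5.838) / 0.07493 = 1.764 / 0.07493 = 23.54 h

23.5 h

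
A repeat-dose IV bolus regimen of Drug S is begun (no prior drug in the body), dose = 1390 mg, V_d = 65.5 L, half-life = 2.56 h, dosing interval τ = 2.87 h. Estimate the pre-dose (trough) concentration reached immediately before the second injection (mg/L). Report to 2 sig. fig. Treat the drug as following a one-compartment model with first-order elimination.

9.8 mg/L

C₀ per dose = Dose / Vd = 1390 / 65.5 = 21.22 mg/L
k = ln2 / t½ = 0.693147 / 2.56 = 0.2708 h⁻¹
Fraction remaining after one interval: r = e^(−kτ) = e^(−0.2708 × 2.87) = 0.4597
Before dose 2, 1 dose has been given (aged 1τ).
C_trough = C₀ × r = 21.22 × 0.4597 = 9.755 mg/L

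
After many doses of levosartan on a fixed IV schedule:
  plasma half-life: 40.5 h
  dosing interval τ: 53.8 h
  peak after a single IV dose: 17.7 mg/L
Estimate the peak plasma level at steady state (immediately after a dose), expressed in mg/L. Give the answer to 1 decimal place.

29.4 mg/L

k = ln2 / t½ = 0.693147 / 40.5 = 0.01711 h⁻¹
e^(−kτ) = e^(−0.01711 × 53.8) = 0.3983
Accumulation ratio R = 1 / (1 − e^(−kτ)) = 1 / (1 − 0.3983) = 1.662
Steady-state peak = C₀ × R = 17.7 × 1.662 = 29.42 mg/L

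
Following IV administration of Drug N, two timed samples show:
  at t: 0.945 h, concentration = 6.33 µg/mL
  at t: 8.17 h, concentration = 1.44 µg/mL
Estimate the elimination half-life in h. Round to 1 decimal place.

3.4 h

k = ln(C₁/C₂) / (t₂ − t₁) = ln(6.33/1.44) / (8.17 − 0.945)
  = 1.481 / 7.225 = 0.2050 h⁻¹
t½ = ln2 / k = 0.693147 / 0.2050 = 3.381 h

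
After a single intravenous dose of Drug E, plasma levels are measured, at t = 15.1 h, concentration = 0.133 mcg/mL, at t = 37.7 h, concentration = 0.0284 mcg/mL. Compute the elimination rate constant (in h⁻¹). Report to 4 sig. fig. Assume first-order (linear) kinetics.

k = ln(C₁/C₂) / (t₂ − t₁) = ln(0.133/0.0284) / (37.7 − 15.1)
  = 1.544 / 22.60 = 0.06832 h⁻¹

0.06832 h⁻¹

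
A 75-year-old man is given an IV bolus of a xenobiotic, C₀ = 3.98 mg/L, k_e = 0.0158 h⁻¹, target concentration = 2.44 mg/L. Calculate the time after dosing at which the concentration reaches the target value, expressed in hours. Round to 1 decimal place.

t = ln(C₀ / C) / k = ln(3.980 / 2.44) / 0.01580
  = ln(1.631) / 0.01580 = 0.4892 / 0.01580 = 30.96 h

31.0 h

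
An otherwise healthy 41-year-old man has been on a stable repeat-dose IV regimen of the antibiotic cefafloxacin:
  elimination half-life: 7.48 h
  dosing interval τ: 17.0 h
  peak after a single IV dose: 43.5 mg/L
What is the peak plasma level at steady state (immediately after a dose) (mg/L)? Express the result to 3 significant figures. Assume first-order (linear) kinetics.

k = ln2 / t½ = 0.693147 / 7.48 = 0.09267 h⁻¹
e^(−kτ) = e^(−0.09267 × 17.0) = 0.2069
Accumulation ratio R = 1 / (1 − e^(−kτ)) = 1 / (1 − 0.2069) = 1.261
Steady-state peak = C₀ × R = 43.5 × 1.261 = 54.85 mg/L

54.9 mg/L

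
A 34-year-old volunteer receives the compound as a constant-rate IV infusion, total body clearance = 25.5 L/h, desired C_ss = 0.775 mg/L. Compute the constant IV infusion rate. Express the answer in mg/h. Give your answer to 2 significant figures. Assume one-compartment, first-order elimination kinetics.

20 mg/h

At steady state, infusion rate R₀ = Css × CL = 0.775 × 25.50 = 19.76 mg/h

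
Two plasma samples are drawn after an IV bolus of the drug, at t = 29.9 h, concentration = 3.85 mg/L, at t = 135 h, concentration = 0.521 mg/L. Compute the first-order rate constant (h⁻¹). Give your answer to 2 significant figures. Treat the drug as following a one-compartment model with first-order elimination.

0.019 h⁻¹

k = ln(C₁/C₂) / (t₂ − t₁) = ln(3.85/0.521) / (135 − 29.9)
  = 2.000 / 105.1 = 0.01903 h⁻¹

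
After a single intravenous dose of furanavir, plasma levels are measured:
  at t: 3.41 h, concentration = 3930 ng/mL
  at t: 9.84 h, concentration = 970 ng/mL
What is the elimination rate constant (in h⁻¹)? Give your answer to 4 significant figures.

k = ln(C₁/C₂) / (t₂ − t₁) = ln(3930/970) / (9.84 − 3.41)
  = 1.399 / 6.430 = 0.2176 h⁻¹

0.2176 h⁻¹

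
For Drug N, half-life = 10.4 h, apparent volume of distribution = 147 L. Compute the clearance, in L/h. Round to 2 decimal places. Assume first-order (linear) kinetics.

k = ln2 / t½ = 0.693147 / 10.4 = 0.06665 h⁻¹
CL = k × Vd = 0.06665 × 147 = 9.798 L/h

9.80 L/h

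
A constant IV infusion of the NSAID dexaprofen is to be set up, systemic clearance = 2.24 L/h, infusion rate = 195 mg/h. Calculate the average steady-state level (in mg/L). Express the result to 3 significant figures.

At steady state Css = R₀ / CL = 195 / 2.240 = 87.05 mg/L

87.1 mg/L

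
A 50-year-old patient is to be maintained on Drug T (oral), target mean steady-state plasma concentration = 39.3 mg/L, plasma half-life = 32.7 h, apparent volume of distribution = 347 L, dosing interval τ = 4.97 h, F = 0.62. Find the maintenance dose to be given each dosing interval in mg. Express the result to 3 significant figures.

k = ln2 / t½ = 0.693147 / 32.7 = 0.02120 h⁻¹
CL = k × Vd = 0.02120 × 347 = 7.356 L/h
At steady state, F × (Dose/τ) = Css × CL.
Dose = Css × CL × τ / F = 39.3 × 7.356 × 4.97 / 0.62 = 2317 mg

2320 mg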